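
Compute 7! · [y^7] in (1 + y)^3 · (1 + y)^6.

The EGF product rule gives c_7 = Σ_{k_1+k_2=7} C(7; k_1,k_2) · ∏ g_i(k_i), where (1+y)^3 gives the falling factorial (3)_k; (1+y)^6 gives the falling factorial (6)_k.
g_1(k) for k = 0…7: 1, 3, 6, 6, 0, 0, 0, 0.
g_2(k) for k = 0…7: 1, 6, 30, 120, 360, 720, 720, 0.
c_7 = Σ_k C(7,k)·g_1(k)·g_2(7−k) = 7·3·720 + 21·6·720 + 35·6·360 = 15120 + 90720 + 75600 = 181440.

181440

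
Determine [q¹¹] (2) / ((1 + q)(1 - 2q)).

2730

Partial fractions give a closed form: a_n = (2/3)·(-1)^n + (4/3)·2^n.
At n = 11: a_11 = 2730.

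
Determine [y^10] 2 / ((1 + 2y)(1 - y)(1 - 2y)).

2730

Partial fractions give a closed form: a_n = (2/3)·(-2)^n + (-2/3)·1^n + (2)·2^n.
At n = 10: a_10 = 2730.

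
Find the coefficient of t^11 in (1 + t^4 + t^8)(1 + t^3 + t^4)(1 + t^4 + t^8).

(1 + t^4 + t^8) has coefficients 1,0,0,0,1,0,0,0,1 for degrees 0…8.
(1 + t^3 + t^4) has coefficients 1,0,0,1,1,0,0,0,0,0,0,0 for degrees 0…11.
Finally multiplying by (1 + t^4 + t^8), the product of all factors after the first has coefficients 1,0,0,1,2,0,0,1,2,0,0,1 for degrees 0…11.
[t^11] = 1·1 + 1·1 + 1·1 = 3.

3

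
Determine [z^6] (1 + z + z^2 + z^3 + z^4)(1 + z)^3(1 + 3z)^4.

(1 + z + z^2 + z^3 + z^4) has coefficients 1,1,1,1,1 for degrees 0…4.
(1 + z)^3 has coefficients 1,3,3,1,0,0,0 for degrees 0…6.
Finally multiplying by (1 + 3z)^4, the product of all factors after the first has coefficients 1,15,93,307,579,621,351 for degrees 0…6.
[z^6] = 1·351 + 1·621 + 1·579 + 1·307 + 1·93 = 1951.

1951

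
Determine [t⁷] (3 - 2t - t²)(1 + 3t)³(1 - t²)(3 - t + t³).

-143

(3 - 2t - t²) has coefficients 3,-2,-1 for degrees 0…2.
(1 + 3t)³ has coefficients 1,9,27,27,0,0,0,0 for degrees 0…7.
Multiplying by (1 - t²) gives running coefficients 1,9,26,18,-27,-27,0,0 for degrees 0…7.
Finally multiplying by (3 - t + t³), the product of all factors after the first has coefficients 3,26,69,29,-90,-28,45,-27 for degrees 0…7.
[t⁷] = 3·(-27) − 2·45 − 1·(-28) = -143.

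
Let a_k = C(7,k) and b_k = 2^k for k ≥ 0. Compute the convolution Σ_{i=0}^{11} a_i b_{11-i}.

34992

This is [x^11] in the product of the two ordinary generating functions.
Σ = 1·2048 + 7·1024 + 21·512 + 35·256 + 35·128 + 21·64 + 7·32 + 1·16 + 0·8 + 0·4 + 0·2 + 0·1 = 34992.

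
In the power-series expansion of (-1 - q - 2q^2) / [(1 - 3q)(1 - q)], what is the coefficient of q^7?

The denominator gives the recurrence a_n = 4a_(n−1) − 3a_(n−2) for n ≥ 3; the numerator fixes a_0 = -1, a_1 = -5, a_2 = -19.
Iterating: -1, -5, -19, -61, -187, -565, -1699, -5101, so a_7 = -5101.

-5101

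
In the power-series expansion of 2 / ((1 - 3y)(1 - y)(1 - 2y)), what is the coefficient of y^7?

18660

The denominator gives the recurrence a_n = 6a_(n−1) − 11a_(n−2) + 6a_(n−3) for n ≥ 3; the numerator fixes a_0 = 2, a_1 = 12, a_2 = 50.
Iterating: 2, 12, 50, 180, 602, 1932, 6050, 18660, so a_7 = 18660.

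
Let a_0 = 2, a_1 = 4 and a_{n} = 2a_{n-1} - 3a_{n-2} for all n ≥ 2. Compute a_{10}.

The ordinary generating function has denominator 1 - 2x + 3x^2.
Iterating the recurrence: a_0,…,a_{10} = 2, 4, 2, -8, -22, -20, 26, 112, 146, -44, -526.

-526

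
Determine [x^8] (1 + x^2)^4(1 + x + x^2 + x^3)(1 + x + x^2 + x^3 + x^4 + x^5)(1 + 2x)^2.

(1 + x^2)^4 has coefficients 1,0,4,0,6,0,4,0,1 for degrees 0…8.
(1 + x + x^2 + x^3) has coefficients 1,1,1,1,0,0,0,0,0 for degrees 0…8.
Multiplying by (1 + x + x^2 + x^3 + x^4 + x^5) gives running coefficients 1,2,3,4,4,4,3,2,1 for degrees 0…8.
Finally multiplying by (1 + 2x)^2, the product of all factors after the first has coefficients 1,6,15,24,32,36,35,30,21 for degrees 0…8.
[x^8] = 1·21 + 4·35 + 6·32 + 4·15 + 1·1 = 414.

414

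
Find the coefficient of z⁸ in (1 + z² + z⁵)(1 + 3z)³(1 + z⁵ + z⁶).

91

(1 + z² + z⁵) has coefficients 1,0,1,0,0,1 for degrees 0…5.
(1 + 3z)³ has coefficients 1,9,27,27,0,0,0,0,0 for degrees 0…8.
Finally multiplying by (1 + z⁵ + z⁶), the product of all factors after the first has coefficients 1,9,27,27,0,1,10,36,54 for degrees 0…8.
[z⁸] = 1·54 + 1·10 + 1·27 = 91.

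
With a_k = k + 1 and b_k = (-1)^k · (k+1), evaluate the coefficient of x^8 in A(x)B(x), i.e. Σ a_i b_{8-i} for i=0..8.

5

This is [x^8] in the product of the two ordinary generating functions.
Σ = 1·9 + 2·(-8) + 3·7 + 4·(-6) + 5·5 + 6·(-4) + 7·3 + 8·(-2) + 9·1 = 5.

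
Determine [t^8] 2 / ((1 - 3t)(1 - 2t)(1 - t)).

The denominator gives the recurrence a_n = 6a_(n−1) − 11a_(n−2) + 6a_(n−3) for n ≥ 3; the numerator fixes a_0 = 2, a_1 = 12, a_2 = 50.
Iterating: 2, 12, 50, 180, 602, 1932, 6050, 18660, 57002, so a_8 = 57002.

57002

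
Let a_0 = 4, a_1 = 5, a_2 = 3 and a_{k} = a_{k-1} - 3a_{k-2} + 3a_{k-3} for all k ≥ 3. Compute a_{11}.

The ordinary generating function has denominator 1 - y + 3y^2 - 3y^3.
Iterating the recurrence: a_0,…,a_{11} = 4, 5, 3, 0, 6, 15, -3, -30, 24, 105, -57, -300.

-300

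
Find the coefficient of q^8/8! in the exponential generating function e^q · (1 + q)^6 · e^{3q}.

20528128

The EGF product rule gives c_8 = Σ_{k_1+k_2+k_3=8} C(8; k_1,k_2,k_3) · ∏ g_i(k_i), where e^q gives (1)^k; (1+q)^6 gives the falling factorial (6)_k; e^{3q} gives (3)^k.
g_1(k) for k = 0…8: 1, 1, 1, 1, 1, 1, 1, 1, 1.
g_2(k) for k = 0…8: 1, 6, 30, 120, 360, 720, 720, 0, 0.
g_3(k) for k = 0…8: 1, 3, 9, 27, 81, 243, 729, 2187, 6561.
First combine the last two factors: h(k) = Σ_j C(k,j)·g_2(j)·g_3(k−j) for k = 0…8: 1, 9, 75, 579, 4149, 27693, 173007, 1017495, 5668137.
c_8 = Σ_k C(8,k)·g_1(k)·h(8−k) = 1·1·5668137 + 8·1·1017495 + 28·1·173007 + 56·1·27693 + 70·1·4149 + 56·1·579 + 28·1·75 + 8·1·9 + 1·1·1 = 5668137 + 8139960 + 4844196 + 1550808 + 290430 + 32424 + 2100 + 72 + 1 = 20528128.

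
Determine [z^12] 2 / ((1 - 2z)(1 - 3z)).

3172262

Partial fractions give a closed form: a_n = (-4)·2^n + (6)·3^n.
At n = 12: a_12 = 3172262.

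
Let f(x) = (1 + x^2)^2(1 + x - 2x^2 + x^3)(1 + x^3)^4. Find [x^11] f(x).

18

(1 + x^2)^2 has coefficients 1,0,2,0,1 for degrees 0…4.
(1 + x - 2x^2 + x^3) has coefficients 1,1,-2,1,0,0,0,0,0,0,0,0 for degrees 0…11.
Finally multiplying by (1 + x^3)^4, the product of all factors after the first has coefficients 1,1,-2,5,4,-8,10,6,-12,10,4,-8 for degrees 0…11.
[x^11] = 1·(-8) + 2·10 + 1·6 = 18.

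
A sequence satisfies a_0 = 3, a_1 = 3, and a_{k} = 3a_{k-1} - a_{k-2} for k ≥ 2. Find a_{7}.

699

The ordinary generating function has denominator 1 - 3z + z^2.
Iterating the recurrence: a_0,…,a_{7} = 3, 3, 6, 15, 39, 102, 267, 699.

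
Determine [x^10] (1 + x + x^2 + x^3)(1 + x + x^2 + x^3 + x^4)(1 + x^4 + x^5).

5

(1 + x + x^2 + x^3) has coefficients 1,1,1,1 for degrees 0…3.
(1 + x + x^2 + x^3 + x^4) has coefficients 1,1,1,1,1,0,0,0,0,0,0 for degrees 0…10.
Finally multiplying by (1 + x^4 + x^5), the product of all factors after the first has coefficients 1,1,1,1,2,2,2,2,2,1,0 for degrees 0…10.
[x^10] = 1·0 + 1·1 + 1·2 + 1·2 = 5.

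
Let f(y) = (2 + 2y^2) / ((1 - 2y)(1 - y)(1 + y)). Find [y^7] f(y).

Partial fractions give a closed form: a_n = (10/3)·2^n + (-2)·1^n + (2/3)·(-1)^n.
At n = 7: a_7 = 424.

424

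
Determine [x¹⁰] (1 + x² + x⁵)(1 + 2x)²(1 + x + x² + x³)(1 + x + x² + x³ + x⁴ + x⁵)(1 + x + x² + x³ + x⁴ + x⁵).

(1 + x² + x⁵) has coefficients 1,0,1,0,0,1 for degrees 0…5.
(1 + 2x)² has coefficients 1,4,4,0,0,0,0,0,0,0,0 for degrees 0…10.
Multiplying by (1 + x + x² + x³) gives running coefficients 1,5,9,9,8,4,0,0,0,0,0 for degrees 0…10.
Multiplying by (1 + x + x² + x³ + x⁴ + x⁵) gives running coefficients 1,6,15,24,32,36,35,30,21,12,4 for degrees 0…10.
Finally multiplying by (1 + x + x² + x³ + x⁴ + x⁵), the product of all factors after the first has coefficients 1,7,22,46,78,114,148,172,178,166,138 for degrees 0…10.
[x¹⁰] = 1·138 + 1·178 + 1·114 = 430.

430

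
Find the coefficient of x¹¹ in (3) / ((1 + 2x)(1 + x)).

-12285

The denominator gives the recurrence a_n = −3a_(n−1) − 2a_(n−2) for n ≥ 2; the numerator fixes a_0 = 3, a_1 = -9.
Iterating: 3, -9, 21, -45, 93, -189, 381, -765, 1533, -3069, 6141, -12285, so a_11 = -12285.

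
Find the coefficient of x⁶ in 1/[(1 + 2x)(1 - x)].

43

Partial fractions give a closed form: a_n = (2/3)·(-2)^n + (1/3)·1^n.
At n = 6: a_6 = 43.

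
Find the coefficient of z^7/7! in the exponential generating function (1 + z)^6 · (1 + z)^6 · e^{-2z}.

The EGF product rule gives c_7 = Σ_{k_1+k_2+k_3=7} C(7; k_1,k_2,k_3) · ∏ g_i(k_i), where (1+z)^6 gives the falling factorial (6)_k; (1+z)^6 gives the falling factorial (6)_k; e^{-2z} gives (-2)^k.
g_1(k) for k = 0…7: 1, 6, 30, 120, 360, 720, 720, 0.
g_2(k) for k = 0…7: 1, 6, 30, 120, 360, 720, 720, 0.
g_3(k) for k = 0…7: 1, -2, 4, -8, 16, -32, 64, -128.
First combine the last two factors: h(k) = Σ_j C(k,j)·g_2(j)·g_3(k−j) for k = 0…7: 1, 4, 10, 4, -56, -32, 592, -800.
c_7 = Σ_k C(7,k)·g_1(k)·h(7−k) = 1·1·(-800) + 7·6·592 + 21·30·(-32) + 35·120·(-56) + 35·360·4 + 21·720·10 + 7·720·4 = −800 + 24864 − 20160 − 235200 + 50400 + 151200 + 20160 = -9536.

-9536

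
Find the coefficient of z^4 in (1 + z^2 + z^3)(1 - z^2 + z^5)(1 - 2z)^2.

(1 + z^2 + z^3) has coefficients 1,0,1,1 for degrees 0…3.
(1 - z^2 + z^5) has coefficients 1,0,-1,0,0 for degrees 0…4.
Finally multiplying by (1 - 2z)^2, the product of all factors after the first has coefficients 1,-4,3,4,-4 for degrees 0…4.
[z^4] = 1·(-4) + 1·3 + 1·(-4) = -5.

-5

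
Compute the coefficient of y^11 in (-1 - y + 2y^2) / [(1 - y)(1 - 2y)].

-4096

The denominator gives the recurrence a_n = 3a_(n−1) − 2a_(n−2) for n ≥ 3; the numerator fixes a_0 = -1, a_1 = -4, a_2 = -8.
Iterating: -1, -4, -8, -16, -32, -64, -128, -256, -512, -1024, -2048, -4096, so a_11 = -4096.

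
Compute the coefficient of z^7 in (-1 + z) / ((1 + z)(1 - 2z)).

-42

The denominator gives the recurrence a_n = a_(n−1) + 2a_(n−2) for n ≥ 2; the numerator fixes a_0 = -1, a_1 = 0.
Iterating: -1, 0, -2, -2, -6, -10, -22, -42, so a_7 = -42.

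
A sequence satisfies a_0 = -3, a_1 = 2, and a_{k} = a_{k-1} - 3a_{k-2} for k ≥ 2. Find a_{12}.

The ordinary generating function has denominator 1 - x + 3x^2.
Iterating the recurrence: a_0,…,a_{12} = -3, 2, 11, 5, -28, -43, 41, 170, 47, -463, -604, 785, 2597.

2597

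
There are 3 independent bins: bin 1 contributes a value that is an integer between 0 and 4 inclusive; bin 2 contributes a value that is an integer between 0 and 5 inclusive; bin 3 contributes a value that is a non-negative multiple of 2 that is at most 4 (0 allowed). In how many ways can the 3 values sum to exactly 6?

The generating function for the choices is (1 + x + x^2 + x^3 + x^4)·(1 + x + x^2 + x^3 + x^4 + x^5)·(1 + x^2 + x^4); the count is [x^6].
(1 + x + x^2 + x^3 + x^4) has coefficients 1,1,1,1,1 for degrees 0…4.
(1 + x + x^2 + x^3 + x^4 + x^5) has coefficients 1,1,1,1,1,1,0 for degrees 0…6.
Finally multiplying by (1 + x^2 + x^4), the product of all factors after the first has coefficients 1,1,2,2,3,3,2 for degrees 0…6.
[x^6] = 1·2 + 1·3 + 1·3 + 1·2 + 1·2 = 12.

12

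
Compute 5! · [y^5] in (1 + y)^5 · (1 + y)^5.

30240

The EGF product rule gives c_5 = Σ_{k_1+k_2=5} C(5; k_1,k_2) · ∏ g_i(k_i), where (1+y)^5 gives the falling factorial (5)_k; (1+y)^5 gives the falling factorial (5)_k.
g_1(k) for k = 0…5: 1, 5, 20, 60, 120, 120.
g_2(k) for k = 0…5: 1, 5, 20, 60, 120, 120.
c_5 = Σ_k C(5,k)·g_1(k)·g_2(5−k) = 1·1·120 + 5·5·120 + 10·20·60 + 10·60·20 + 5·120·5 + 1·120·1 = 120 + 3000 + 12000 + 12000 + 3000 + 120 = 30240.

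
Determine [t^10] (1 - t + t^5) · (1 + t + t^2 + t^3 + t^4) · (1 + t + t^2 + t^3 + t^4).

4

(1 - t + t^5) has coefficients 1,-1,0,0,0,1 for degrees 0…5.
(1 + t + t^2 + t^3 + t^4) has coefficients 1,1,1,1,1,0,0,0,0,0,0 for degrees 0…10.
Finally multiplying by (1 + t + t^2 + t^3 + t^4), the product of all factors after the first has coefficients 1,2,3,4,5,4,3,2,1,0,0 for degrees 0…10.
[t^10] = 1·0 − 1·0 + 1·4 = 4.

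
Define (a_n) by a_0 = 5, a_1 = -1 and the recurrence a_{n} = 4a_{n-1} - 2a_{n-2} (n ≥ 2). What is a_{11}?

The ordinary generating function has denominator 1 - 4x + 2x^2.
Iterating the recurrence: a_0,…,a_{11} = 5, -1, -14, -54, -188, -644, -2200, -7512, -25648, -87568, -298976, -1020768.

-1020768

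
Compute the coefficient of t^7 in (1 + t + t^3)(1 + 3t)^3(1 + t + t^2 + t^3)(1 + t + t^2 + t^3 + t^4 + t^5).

675

(1 + t + t^3) has coefficients 1,1,0,1 for degrees 0…3.
(1 + 3t)^3 has coefficients 1,9,27,27,0,0,0,0 for degrees 0…7.
Multiplying by (1 + t + t^2 + t^3) gives running coefficients 1,10,37,64,63,54,27,0 for degrees 0…7.
Finally multiplying by (1 + t + t^2 + t^3 + t^4 + t^5), the product of all factors after the first has coefficients 1,11,48,112,175,229,255,245 for degrees 0…7.
[t^7] = 1·245 + 1·255 + 1·175 = 675.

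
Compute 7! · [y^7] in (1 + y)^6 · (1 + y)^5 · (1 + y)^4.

The EGF product rule gives c_7 = Σ_{k_1+k_2+k_3=7} C(7; k_1,k_2,k_3) · ∏ g_i(k_i), where (1+y)^6 gives the falling factorial (6)_k; (1+y)^5 gives the falling factorial (5)_k; (1+y)^4 gives the falling factorial (4)_k.
g_1(k) for k = 0…7: 1, 6, 30, 120, 360, 720, 720, 0.
g_2(k) for k = 0…7: 1, 5, 20, 60, 120, 120, 0, 0.
g_3(k) for k = 0…7: 1, 4, 12, 24, 24, 0, 0, 0.
First combine the last two factors: h(k) = Σ_j C(k,j)·g_2(j)·g_3(k−j) for k = 0…7: 1, 9, 72, 504, 3024, 15120, 60480, 181440.
c_7 = Σ_k C(7,k)·g_1(k)·h(7−k) = 1·1·181440 + 7·6·60480 + 21·30·15120 + 35·120·3024 + 35·360·504 + 21·720·72 + 7·720·9 = 181440 + 2540160 + 9525600 + 12700800 + 6350400 + 1088640 + 45360 = 32432400.

32432400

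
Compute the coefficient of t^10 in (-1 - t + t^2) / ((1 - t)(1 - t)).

-12

The denominator gives the recurrence a_n = 2a_(n−1) − a_(n−2) for n ≥ 3; the numerator fixes a_0 = -1, a_1 = -3, a_2 = -4.
Iterating: -1, -3, -4, -5, -6, -7, -8, -9, -10, -11, -12, so a_10 = -12.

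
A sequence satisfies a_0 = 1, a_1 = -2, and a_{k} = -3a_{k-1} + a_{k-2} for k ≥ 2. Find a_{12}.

The ordinary generating function has denominator 1 + 3z - z^2.
Iterating the recurrence: a_0,…,a_{12} = 1, -2, 7, -23, 76, -251, 829, -2738, 9043, -29867, 98644, -325799, 1076041.

1076041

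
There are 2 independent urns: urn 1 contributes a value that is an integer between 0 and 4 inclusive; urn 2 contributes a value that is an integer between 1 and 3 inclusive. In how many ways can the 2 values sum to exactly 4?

The generating function for the choices is (1 + z + z^2 + z^3 + z^4)·(z + z^2 + z^3); the count is [z^4].
(1 + z + z^2 + z^3 + z^4) has coefficients 1,1,1,1,1 for degrees 0…4.
(z + z^2 + z^3) has coefficients 0,1,1,1,0 for degrees 0…4.
[z^4] = 1·0 + 1·1 + 1·1 + 1·1 + 1·0 = 3.

3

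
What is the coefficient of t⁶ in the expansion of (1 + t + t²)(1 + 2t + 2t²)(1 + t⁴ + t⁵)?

8

(1 + t + t²) has coefficients 1,1,1 for degrees 0…2.
(1 + 2t + 2t²) has coefficients 1,2,2,0,0,0,0 for degrees 0…6.
Finally multiplying by (1 + t⁴ + t⁵), the product of all factors after the first has coefficients 1,2,2,0,1,3,4 for degrees 0…6.
[t⁶] = 1·4 + 1·3 + 1·1 = 8.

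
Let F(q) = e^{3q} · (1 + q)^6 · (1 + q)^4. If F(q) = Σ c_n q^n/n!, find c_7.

The EGF product rule gives c_7 = Σ_{k_1+k_2+k_3=7} C(7; k_1,k_2,k_3) · ∏ g_i(k_i), where e^{3q} gives (3)^k; (1+q)^6 gives the falling factorial (6)_k; (1+q)^4 gives the falling factorial (4)_k.
g_1(k) for k = 0…7: 1, 3, 9, 27, 81, 243, 729, 2187.
g_2(k) for k = 0…7: 1, 6, 30, 120, 360, 720, 720, 0.
g_3(k) for k = 0…7: 1, 4, 12, 24, 24, 0, 0, 0.
First combine the last two factors: h(k) = Σ_j C(k,j)·g_2(j)·g_3(k−j) for k = 0…7: 1, 10, 90, 720, 5040, 30240, 151200, 604800.
c_7 = Σ_k C(7,k)·g_1(k)·h(7−k) = 1·1·604800 + 7·3·151200 + 21·9·30240 + 35·27·5040 + 35·81·720 + 21·243·90 + 7·729·10 + 1·2187·1 = 604800 + 3175200 + 5715360 + 4762800 + 2041200 + 459270 + 51030 + 2187 = 16811847.

16811847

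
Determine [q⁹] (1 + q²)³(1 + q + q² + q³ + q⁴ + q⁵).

(1 + q²)³ has coefficients 1,0,3,0,3,0,1 for degrees 0…6.
(1 + q + q² + q³ + q⁴ + q⁵) has coefficients 1,1,1,1,1,1,0,0,0,0 for degrees 0…9.
[q⁹] = 1·0 + 3·0 + 3·1 + 1·1 = 4.

4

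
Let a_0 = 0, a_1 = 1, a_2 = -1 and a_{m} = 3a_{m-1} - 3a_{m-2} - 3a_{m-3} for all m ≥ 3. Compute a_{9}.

1053

The ordinary generating function has denominator 1 - 3q + 3q^2 + 3q^3.
Iterating the recurrence: a_0,…,a_{9} = 0, 1, -1, -6, -18, -33, -27, 72, 396, 1053.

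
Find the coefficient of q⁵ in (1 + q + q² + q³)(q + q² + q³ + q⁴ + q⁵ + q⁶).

4

(1 + q + q² + q³) has coefficients 1,1,1,1 for degrees 0…3.
(q + q² + q³ + q⁴ + q⁵ + q⁶) has coefficients 0,1,1,1,1,1 for degrees 0…5.
[q⁵] = 1·1 + 1·1 + 1·1 + 1·1 = 4.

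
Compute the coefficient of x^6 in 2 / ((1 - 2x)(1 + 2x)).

128

Partial fractions give a closed form: a_n = (1)·2^n + (1)·(-2)^n.
At n = 6: a_6 = 128.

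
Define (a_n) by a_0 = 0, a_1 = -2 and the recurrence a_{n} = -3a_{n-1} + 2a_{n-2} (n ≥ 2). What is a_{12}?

2020590

The ordinary generating function has denominator 1 + 3x - 2x^2.
Iterating the recurrence: a_0,…,a_{12} = 0, -2, 6, -22, 78, -278, 990, -3526, 12558, -44726, 159294, -567334, 2020590.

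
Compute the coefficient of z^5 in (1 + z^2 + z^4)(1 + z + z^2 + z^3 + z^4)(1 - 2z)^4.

(1 + z^2 + z^4) has coefficients 1,0,1,0,1 for degrees 0…4.
(1 + z + z^2 + z^3 + z^4) has coefficients 1,1,1,1,1,0 for degrees 0…5.
Finally multiplying by (1 - 2z)^4, the product of all factors after the first has coefficients 1,-7,17,-15,1,0 for degrees 0…5.
[z^5] = 1·0 + 1·(-15) + 1·(-7) = -22.

-22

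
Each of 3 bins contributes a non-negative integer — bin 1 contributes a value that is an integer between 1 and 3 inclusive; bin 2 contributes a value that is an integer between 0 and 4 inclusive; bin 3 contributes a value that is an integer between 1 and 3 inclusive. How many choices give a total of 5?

The generating function for the choices is (t + t^2 + t^3)·(1 + t + t^2 + t^3 + t^4)·(t + t^2 + t^3); the count is [t^5].
(t + t^2 + t^3) has coefficients 0,1,1,1 for degrees 0…3.
(1 + t + t^2 + t^3 + t^4) has coefficients 1,1,1,1,1,0 for degrees 0…5.
Finally multiplying by (t + t^2 + t^3), the product of all factors after the first has coefficients 0,1,2,3,3,3 for degrees 0…5.
[t^5] = 1·3 + 1·3 + 1·2 = 8.

8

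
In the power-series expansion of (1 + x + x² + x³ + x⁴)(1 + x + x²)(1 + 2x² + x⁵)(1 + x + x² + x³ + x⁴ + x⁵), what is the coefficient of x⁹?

42

(1 + x + x² + x³ + x⁴) has coefficients 1,1,1,1,1 for degrees 0…4.
(1 + x + x²) has coefficients 1,1,1,0,0,0,0,0,0,0 for degrees 0…9.
Multiplying by (1 + 2x² + x⁵) gives running coefficients 1,1,3,2,2,1,1,1,0,0 for degrees 0…9.
Finally multiplying by (1 + x + x² + x³ + x⁴ + x⁵), the product of all factors after the first has coefficients 1,2,5,7,9,10,10,10,7,5 for degrees 0…9.
[x⁹] = 1·5 + 1·7 + 1·10 + 1·10 + 1·10 = 42.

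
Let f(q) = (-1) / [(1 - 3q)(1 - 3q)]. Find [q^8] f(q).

-59049

The denominator gives the recurrence a_n = 6a_(n−1) − 9a_(n−2) for n ≥ 2; the numerator fixes a_0 = -1, a_1 = -6.
Iterating: -1, -6, -27, -108, -405, -1458, -5103, -17496, -59049, so a_8 = -59049.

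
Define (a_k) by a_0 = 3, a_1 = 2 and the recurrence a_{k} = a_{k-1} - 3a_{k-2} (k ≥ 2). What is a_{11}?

227

The ordinary generating function has denominator 1 - y + 3y^2.
Iterating the recurrence: a_0,…,a_{11} = 3, 2, -7, -13, 8, 47, 23, -118, -187, 167, 728, 227.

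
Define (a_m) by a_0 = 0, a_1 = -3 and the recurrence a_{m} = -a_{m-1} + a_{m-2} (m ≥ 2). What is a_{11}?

The ordinary generating function has denominator 1 + q - q^2.
Iterating the recurrence: a_0,…,a_{11} = 0, -3, 3, -6, 9, -15, 24, -39, 63, -102, 165, -267.

-267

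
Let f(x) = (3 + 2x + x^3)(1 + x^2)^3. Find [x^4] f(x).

(3 + 2x + x^3) has coefficients 3,2,0,1 for degrees 0…3.
(1 + x^2)^3 has coefficients 1,0,3,0,3 for degrees 0…4.
[x^4] = 3·3 + 2·0 + 1·0 = 9.

9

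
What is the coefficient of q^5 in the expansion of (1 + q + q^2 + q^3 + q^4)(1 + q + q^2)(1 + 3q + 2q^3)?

(1 + q + q^2 + q^3 + q^4) has coefficients 1,1,1,1,1 for degrees 0…4.
(1 + q + q^2) has coefficients 1,1,1,0,0,0 for degrees 0…5.
Finally multiplying by (1 + 3q + 2q^3), the product of all factors after the first has coefficients 1,4,4,5,2,2 for degrees 0…5.
[q^5] = 1·2 + 1·2 + 1·5 + 1·4 + 1·4 = 17.

17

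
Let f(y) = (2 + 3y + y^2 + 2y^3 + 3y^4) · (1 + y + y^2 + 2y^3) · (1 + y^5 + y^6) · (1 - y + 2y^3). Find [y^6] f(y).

25

(2 + 3y + y^2 + 2y^3 + 3y^4) has coefficients 2,3,1,2,3 for degrees 0…4.
(1 + y + y^2 + 2y^3) has coefficients 1,1,1,2,0,0,0 for degrees 0…6.
Multiplying by (1 + y^5 + y^6) gives running coefficients 1,1,1,2,0,1,2 for degrees 0…6.
Finally multiplying by (1 - y + 2y^3), the product of all factors after the first has coefficients 1,0,0,3,0,3,5 for degrees 0…6.
[y^6] = 2·5 + 3·3 + 1·0 + 2·3 + 3·0 = 25.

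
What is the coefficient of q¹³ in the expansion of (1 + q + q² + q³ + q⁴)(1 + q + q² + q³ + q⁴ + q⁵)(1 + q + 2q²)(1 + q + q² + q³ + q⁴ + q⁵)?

(1 + q + q² + q³ + q⁴) has coefficients 1,1,1,1,1 for degrees 0…4.
(1 + q + q² + q³ + q⁴ + q⁵) has coefficients 1,1,1,1,1,1,0,0,0,0,0,0,0,0 for degrees 0…13.
Multiplying by (1 + q + 2q²) gives running coefficients 1,2,4,4,4,4,3,2,0,0,0,0,0,0 for degrees 0…13.
Finally multiplying by (1 + q + q² + q³ + q⁴ + q⁵), the product of all factors after the first has coefficients 1,3,7,11,15,19,21,21,17,13,9,5,2,0 for degrees 0…13.
[q¹³] = 1·0 + 1·2 + 1·5 + 1·9 + 1·13 = 29.

29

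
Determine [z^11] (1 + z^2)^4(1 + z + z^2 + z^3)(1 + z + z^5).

(1 + z^2)^4 has coefficients 1,0,4,0,6,0,4,0,1 for degrees 0…8.
(1 + z + z^2 + z^3) has coefficients 1,1,1,1,0,0,0,0,0,0,0,0 for degrees 0…11.
Finally multiplying by (1 + z + z^5), the product of all factors after the first has coefficients 1,2,2,2,1,1,1,1,1,0,0,0 for degrees 0…11.
[z^11] = 1·0 + 4·0 + 6·1 + 4·1 + 1·2 = 12.

12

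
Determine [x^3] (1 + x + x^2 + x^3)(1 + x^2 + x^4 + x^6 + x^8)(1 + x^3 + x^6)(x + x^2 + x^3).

(1 + x + x^2 + x^3) has coefficients 1,1,1,1 for degrees 0…3.
(1 + x^2 + x^4 + x^6 + x^8) has coefficients 1,0,1,0 for degrees 0…3.
Multiplying by (1 + x^3 + x^6) gives running coefficients 1,0,1,1 for degrees 0…3.
Finally multiplying by (x + x^2 + x^3), the product of all factors after the first has coefficients 0,1,1,2 for degrees 0…3.
[x^3] = 1·2 + 1·1 + 1·1 + 1·0 = 4.

4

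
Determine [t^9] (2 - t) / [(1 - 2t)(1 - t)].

Partial fractions give a closed form: a_n = (3)·2^n + (-1)·1^n.
At n = 9: a_9 = 1535.

1535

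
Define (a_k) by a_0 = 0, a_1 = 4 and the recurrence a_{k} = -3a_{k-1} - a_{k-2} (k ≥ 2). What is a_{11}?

70844

The ordinary generating function has denominator 1 + 3q + q^2.
Iterating the recurrence: a_0,…,a_{11} = 0, 4, -12, 32, -84, 220, -576, 1508, -3948, 10336, -27060, 70844.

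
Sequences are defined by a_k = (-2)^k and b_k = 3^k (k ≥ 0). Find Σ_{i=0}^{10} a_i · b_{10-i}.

The convolution is the t^10 coefficient of A(t)B(t).
Σ = 1·59049 − 2·19683 + 4·6561 − 8·2187 + 16·729 − 32·243 + 64·81 − 128·27 + 256·9 − 512·3 + 1024·1 = 35839.

35839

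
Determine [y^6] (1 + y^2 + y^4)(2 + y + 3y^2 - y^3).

(1 + y^2 + y^4) has coefficients 1,0,1,0,1 for degrees 0…4.
(2 + y + 3y^2 - y^3) has coefficients 2,1,3,-1,0,0,0 for degrees 0…6.
[y^6] = 1·0 + 1·0 + 1·3 = 3.

3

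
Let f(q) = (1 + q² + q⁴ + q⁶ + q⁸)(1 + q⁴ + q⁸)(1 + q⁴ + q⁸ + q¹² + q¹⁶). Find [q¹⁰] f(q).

5

(1 + q² + q⁴ + q⁶ + q⁸) has coefficients 1,0,1,0,1,0,1,0,1 for degrees 0…8.
(1 + q⁴ + q⁸) has coefficients 1,0,0,0,1,0,0,0,1,0,0 for degrees 0…10.
Finally multiplying by (1 + q⁴ + q⁸ + q¹² + q¹⁶), the product of all factors after the first has coefficients 1,0,0,0,2,0,0,0,3,0,0 for degrees 0…10.
[q¹⁰] = 1·0 + 1·3 + 1·0 + 1·2 + 1·0 = 5.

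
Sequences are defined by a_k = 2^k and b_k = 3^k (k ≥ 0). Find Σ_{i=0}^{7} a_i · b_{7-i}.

This is [x^7] in the product of the two ordinary generating functions.
Σ = 1·2187 + 2·729 + 4·243 + 8·81 + 16·27 + 32·9 + 64·3 + 128·1 = 6305.

6305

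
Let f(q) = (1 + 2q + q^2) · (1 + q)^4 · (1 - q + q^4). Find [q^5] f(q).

-3

(1 + 2q + q^2) has coefficients 1,2,1 for degrees 0…2.
(1 + q)^4 has coefficients 1,4,6,4,1,0 for degrees 0…5.
Finally multiplying by (1 - q + q^4), the product of all factors after the first has coefficients 1,3,2,-2,-2,3 for degrees 0…5.
[q^5] = 1·3 + 2·(-2) + 1·(-2) = -3.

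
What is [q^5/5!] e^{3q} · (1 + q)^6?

The EGF product rule gives c_5 = Σ_{k_1+k_2=5} C(5; k_1,k_2) · ∏ g_i(k_i), where e^{3q} gives (3)^k; (1+q)^6 gives the falling factorial (6)_k.
g_1(k) for k = 0…5: 1, 3, 9, 27, 81, 243.
g_2(k) for k = 0…5: 1, 6, 30, 120, 360, 720.
c_5 = Σ_k C(5,k)·g_1(k)·g_2(5−k) = 1·1·720 + 5·3·360 + 10·9·120 + 10·27·30 + 5·81·6 + 1·243·1 = 720 + 5400 + 10800 + 8100 + 2430 + 243 = 27693.

27693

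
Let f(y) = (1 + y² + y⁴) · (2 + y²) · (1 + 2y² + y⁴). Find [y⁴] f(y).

11

(1 + y² + y⁴) has coefficients 1,0,1,0,1 for degrees 0…4.
(2 + y²) has coefficients 2,0,1,0,0 for degrees 0…4.
Finally multiplying by (1 + 2y² + y⁴), the product of all factors after the first has coefficients 2,0,5,0,4 for degrees 0…4.
[y⁴] = 1·4 + 1·5 + 1·2 = 11.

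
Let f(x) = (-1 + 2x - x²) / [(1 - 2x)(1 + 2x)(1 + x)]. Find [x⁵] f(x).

68

Partial fractions give a closed form: a_n = (-1/12)·2^n + (-9/4)·(-2)^n + (4/3)·(-1)^n.
At n = 5: a_5 = 68.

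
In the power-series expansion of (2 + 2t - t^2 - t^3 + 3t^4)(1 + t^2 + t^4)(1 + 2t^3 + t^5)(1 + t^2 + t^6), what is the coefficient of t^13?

19

(2 + 2t - t^2 - t^3 + 3t^4) has coefficients 2,2,-1,-1,3 for degrees 0…4.
(1 + t^2 + t^4) has coefficients 1,0,1,0,1,0,0,0,0,0,0,0,0,0 for degrees 0…13.
Multiplying by (1 + 2t^3 + t^5) gives running coefficients 1,0,1,2,1,3,0,3,0,1,0,0,0,0 for degrees 0…13.
Finally multiplying by (1 + t^2 + t^6), the product of all factors after the first has coefficients 1,0,2,2,2,5,2,6,1,6,1,4,0,3 for degrees 0…13.
[t^13] = 2·3 + 2·0 − 1·4 − 1·1 + 3·6 = 19.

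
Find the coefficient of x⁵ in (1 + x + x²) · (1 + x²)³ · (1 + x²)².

10

(1 + x + x²) has coefficients 1,1,1 for degrees 0…2.
(1 + x²)³ has coefficients 1,0,3,0,3,0 for degrees 0…5.
Finally multiplying by (1 + x²)², the product of all factors after the first has coefficients 1,0,5,0,10,0 for degrees 0…5.
[x⁵] = 1·0 + 1·10 + 1·0 = 10.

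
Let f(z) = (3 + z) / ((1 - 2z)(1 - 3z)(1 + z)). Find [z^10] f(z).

The denominator gives the recurrence a_n = 4a_(n−1) − a_(n−2) − 6a_(n−3) for n ≥ 3; the numerator fixes a_0 = 3, a_1 = 13, a_2 = 49.
Iterating: 3, 13, 49, 165, 533, 1673, 5169, 15805, 48013, 145233, 438089, so a_10 = 438089.

438089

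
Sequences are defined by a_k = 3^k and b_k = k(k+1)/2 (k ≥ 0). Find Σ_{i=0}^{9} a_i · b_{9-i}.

This is [x^9] in the product of the two ordinary generating functions.
Σ = 1·45 + 3·36 + 9·28 + 27·21 + 81·15 + 243·10 + 729·6 + 2187·3 + 6561·1 + 19683·0 = 22113.

22113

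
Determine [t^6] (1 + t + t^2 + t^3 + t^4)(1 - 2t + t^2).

(1 + t + t^2 + t^3 + t^4) has coefficients 1,1,1,1,1 for degrees 0…4.
(1 - 2t + t^2) has coefficients 1,-2,1,0,0,0,0 for degrees 0…6.
[t^6] = 1·0 + 1·0 + 1·0 + 1·0 + 1·1 = 1.

1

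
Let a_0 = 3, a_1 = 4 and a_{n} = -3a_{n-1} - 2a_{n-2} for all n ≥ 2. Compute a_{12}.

-28662

The ordinary generating function has denominator 1 + 3z + 2z^2.
Iterating the recurrence: a_0,…,a_{12} = 3, 4, -18, 46, -102, 214, -438, 886, -1782, 3574, -7158, 14326, -28662.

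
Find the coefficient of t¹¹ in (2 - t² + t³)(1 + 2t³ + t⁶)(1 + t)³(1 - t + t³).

11

(2 - t² + t³) has coefficients 2,0,-1,1 for degrees 0…3.
(1 + 2t³ + t⁶) has coefficients 1,0,0,2,0,0,1,0,0,0,0,0 for degrees 0…11.
Multiplying by (1 + t)³ gives running coefficients 1,3,3,3,6,6,3,3,3,1,0,0 for degrees 0…11.
Finally multiplying by (1 - t + t³), the product of all factors after the first has coefficients 1,2,0,1,6,3,0,6,6,1,2,3 for degrees 0…11.
[t¹¹] = 2·3 − 1·1 + 1·6 = 11.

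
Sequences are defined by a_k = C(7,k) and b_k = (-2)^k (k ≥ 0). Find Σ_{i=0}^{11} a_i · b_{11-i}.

The convolution is the t^11 coefficient of A(t)B(t).
Σ = 1·(-2048) + 7·1024 + 21·(-512) + 35·256 + 35·(-128) + 21·64 + 7·(-32) + 1·16 + 0·(-8) + 0·4 + 0·(-2) + 0·1 = -16.

-16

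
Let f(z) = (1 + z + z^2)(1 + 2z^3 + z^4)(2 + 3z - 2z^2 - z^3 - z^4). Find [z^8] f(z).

(1 + z + z^2) has coefficients 1,1,1 for degrees 0…2.
(1 + 2z^3 + z^4) has coefficients 1,0,0,2,1,0,0,0,0 for degrees 0…8.
Finally multiplying by (2 + 3z - 2z^2 - z^3 - z^4), the product of all factors after the first has coefficients 2,3,-2,3,7,-1,-4,-3,-1 for degrees 0…8.
[z^8] = 1·(-1) + 1·(-3) + 1·(-4) = -8.

-8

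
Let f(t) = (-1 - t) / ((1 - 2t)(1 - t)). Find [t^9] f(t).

The denominator gives the recurrence a_n = 3a_(n−1) − 2a_(n−2) for n ≥ 3; the numerator fixes a_0 = -1, a_1 = -4, a_2 = -10.
Iterating: -1, -4, -10, -22, -46, -94, -190, -382, -766, -1534, so a_9 = -1534.

-1534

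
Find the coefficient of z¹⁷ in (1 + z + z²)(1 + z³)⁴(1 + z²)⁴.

26

(1 + z + z²) has coefficients 1,1,1 for degrees 0…2.
(1 + z³)⁴ has coefficients 1,0,0,4,0,0,6,0,0,4,0,0,1,0,0,0,0,0 for degrees 0…17.
Finally multiplying by (1 + z²)⁴, the product of all factors after the first has coefficients 1,0,4,4,6,16,10,24,25,20,36,20,25,24,10,16,6,4 for degrees 0…17.
[z¹⁷] = 1·4 + 1·6 + 1·16 = 26.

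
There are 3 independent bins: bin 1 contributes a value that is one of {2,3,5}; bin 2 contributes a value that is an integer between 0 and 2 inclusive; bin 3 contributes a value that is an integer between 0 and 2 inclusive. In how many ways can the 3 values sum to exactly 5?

The generating function for the choices is (y² + y³ + y⁵)·(1 + y + y²)·(1 + y + y²); the count is [y⁵].
(y² + y³ + y⁵) has coefficients 0,0,1,1,0,1 for degrees 0…5.
(1 + y + y²) has coefficients 1,1,1,0,0,0 for degrees 0…5.
Finally multiplying by (1 + y + y²), the product of all factors after the first has coefficients 1,2,3,2,1,0 for degrees 0…5.
[y⁵] = 1·2 + 1·3 + 1·1 = 6.

6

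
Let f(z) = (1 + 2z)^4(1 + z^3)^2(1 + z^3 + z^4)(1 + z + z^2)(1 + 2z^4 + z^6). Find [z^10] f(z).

(1 + 2z)^4 has coefficients 1,8,24,32,16 for degrees 0…4.
(1 + z^3)^2 has coefficients 1,0,0,2,0,0,1,0,0,0,0 for degrees 0…10.
Multiplying by (1 + z^3 + z^4) gives running coefficients 1,0,0,3,1,0,3,2,0,1,1 for degrees 0…10.
Multiplying by (1 + z + z^2) gives running coefficients 1,1,1,3,4,4,4,5,5,3,2 for degrees 0…10.
Finally multiplying by (1 + 2z^4 + z^6), the product of all factors after the first has coefficients 1,1,1,3,6,6,7,12,14,14,14 for degrees 0…10.
[z^10] = 1·14 + 8·14 + 24·14 + 32·12 + 16·7 = 958.

958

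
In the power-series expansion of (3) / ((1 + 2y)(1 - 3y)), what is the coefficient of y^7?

3783

Partial fractions give a closed form: a_n = (6/5)·(-2)^n + (9/5)·3^n.
At n = 7: a_7 = 3783.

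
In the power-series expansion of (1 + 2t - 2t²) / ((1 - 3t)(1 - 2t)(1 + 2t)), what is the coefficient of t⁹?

The denominator gives the recurrence a_n = 3a_(n−1) + 4a_(n−2) − 12a_(n−3) for n ≥ 3; the numerator fixes a_0 = 1, a_1 = 5, a_2 = 17.
Iterating: 1, 5, 17, 59, 185, 587, 1793, 5507, 16649, 50459, so a_9 = 50459.

50459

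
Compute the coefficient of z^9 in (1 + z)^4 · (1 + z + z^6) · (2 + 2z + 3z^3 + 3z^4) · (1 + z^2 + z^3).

145

(1 + z)^4 has coefficients 1,4,6,4,1 for degrees 0…4.
(1 + z + z^6) has coefficients 1,1,0,0,0,0,1,0,0,0 for degrees 0…9.
Multiplying by (2 + 2z + 3z^3 + 3z^4) gives running coefficients 2,4,2,3,6,3,2,2,0,3 for degrees 0…9.
Finally multiplying by (1 + z^2 + z^3), the product of all factors after the first has coefficients 2,4,4,9,12,8,11,11,5,7 for degrees 0…9.
[z^9] = 1·7 + 4·5 + 6·11 + 4·11 + 1·8 = 145.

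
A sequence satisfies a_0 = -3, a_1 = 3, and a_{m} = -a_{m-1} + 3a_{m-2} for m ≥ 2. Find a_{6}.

-291

The ordinary generating function has denominator 1 + z - 3z^2.
Iterating the recurrence: a_0,…,a_{6} = -3, 3, -12, 21, -57, 120, -291.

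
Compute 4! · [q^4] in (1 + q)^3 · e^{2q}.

304

The EGF product rule gives c_4 = Σ_{k_1+k_2=4} C(4; k_1,k_2) · ∏ g_i(k_i), where (1+q)^3 gives the falling factorial (3)_k; e^{2q} gives (2)^k.
g_1(k) for k = 0…4: 1, 3, 6, 6, 0.
g_2(k) for k = 0…4: 1, 2, 4, 8, 16.
c_4 = Σ_k C(4,k)·g_1(k)·g_2(4−k) = 1·1·16 + 4·3·8 + 6·6·4 + 4·6·2 = 16 + 96 + 144 + 48 = 304.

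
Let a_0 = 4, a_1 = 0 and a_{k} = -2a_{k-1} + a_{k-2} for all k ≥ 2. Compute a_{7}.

The ordinary generating function has denominator 1 + 2q - q^2.
Iterating the recurrence: a_0,…,a_{7} = 4, 0, 4, -8, 20, -48, 116, -280.

-280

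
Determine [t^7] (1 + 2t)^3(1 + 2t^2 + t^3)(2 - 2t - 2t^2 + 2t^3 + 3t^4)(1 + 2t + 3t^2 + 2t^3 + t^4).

33

(1 + 2t)^3 has coefficients 1,6,12,8 for degrees 0…3.
(1 + 2t^2 + t^3) has coefficients 1,0,2,1,0,0,0,0 for degrees 0…7.
Multiplying by (2 - 2t - 2t^2 + 2t^3 + 3t^4) gives running coefficients 2,-2,2,0,-3,2,8,3 for degrees 0…7.
Finally multiplying by (1 + 2t + 3t^2 + 2t^3 + t^4), the product of all factors after the first has coefficients 2,2,4,2,1,-2,5,19 for degrees 0…7.
[t^7] = 1·19 + 6·5 + 12·(-2) + 8·1 = 33.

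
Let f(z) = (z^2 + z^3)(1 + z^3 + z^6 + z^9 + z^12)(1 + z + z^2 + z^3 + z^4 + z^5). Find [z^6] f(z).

(z^2 + z^3) has coefficients 0,0,1,1 for degrees 0…3.
(1 + z^3 + z^6 + z^9 + z^12) has coefficients 1,0,0,1,0,0,1 for degrees 0…6.
Finally multiplying by (1 + z + z^2 + z^3 + z^4 + z^5), the product of all factors after the first has coefficients 1,1,1,2,2,2,2 for degrees 0…6.
[z^6] = 1·2 + 1·2 = 4.

4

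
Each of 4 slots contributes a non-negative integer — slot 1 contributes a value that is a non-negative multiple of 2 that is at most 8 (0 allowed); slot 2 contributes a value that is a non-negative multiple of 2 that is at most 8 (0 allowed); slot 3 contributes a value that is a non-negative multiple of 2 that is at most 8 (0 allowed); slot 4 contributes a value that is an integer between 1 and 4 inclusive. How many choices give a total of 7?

16

The generating function for the choices is (1 + q² + q⁴ + q⁶ + q⁸)·(1 + q² + q⁴ + q⁶ + q⁸)·(1 + q² + q⁴ + q⁶ + q⁸)·(q + q² + q³ + q⁴); the count is [q⁷].
(1 + q² + q⁴ + q⁶ + q⁸) has coefficients 1,0,1,0,1,0,1,0 for degrees 0…7.
(1 + q² + q⁴ + q⁶ + q⁸) has coefficients 1,0,1,0,1,0,1,0 for degrees 0…7.
Multiplying by (1 + q² + q⁴ + q⁶ + q⁸) gives running coefficients 1,0,2,0,3,0,4,0 for degrees 0…7.
Finally multiplying by (q + q² + q³ + q⁴), the product of all factors after the first has coefficients 0,1,1,3,3,5,5,7 for degrees 0…7.
[q⁷] = 1·7 + 1·5 + 1·3 + 1·1 = 16.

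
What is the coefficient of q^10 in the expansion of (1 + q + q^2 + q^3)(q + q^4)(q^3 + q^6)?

(1 + q + q^2 + q^3) has coefficients 1,1,1,1 for degrees 0…3.
(q + q^4) has coefficients 0,1,0,0,1,0,0,0,0,0,0 for degrees 0…10.
Finally multiplying by (q^3 + q^6), the product of all factors after the first has coefficients 0,0,0,0,1,0,0,2,0,0,1 for degrees 0…10.
[q^10] = 1·1 + 1·0 + 1·0 + 1·2 = 3.

3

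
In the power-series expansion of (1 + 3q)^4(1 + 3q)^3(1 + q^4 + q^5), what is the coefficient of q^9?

(1 + 3q)^4 has coefficients 1,12,54,108,81 for degrees 0…4.
(1 + 3q)^3 has coefficients 1,9,27,27,0,0,0,0,0,0 for degrees 0…9.
Finally multiplying by (1 + q^4 + q^5), the product of all factors after the first has coefficients 1,9,27,27,1,10,36,54,27,0 for degrees 0…9.
[q^9] = 1·0 + 12·27 + 54·54 + 108·36 + 81·10 = 7938.

7938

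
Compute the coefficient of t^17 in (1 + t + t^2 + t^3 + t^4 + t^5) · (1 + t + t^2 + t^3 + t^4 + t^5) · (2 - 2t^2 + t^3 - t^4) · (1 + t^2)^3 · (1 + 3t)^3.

-1538

(1 + t + t^2 + t^3 + t^4 + t^5) has coefficients 1,1,1,1,1,1 for degrees 0…5.
(1 + t + t^2 + t^3 + t^4 + t^5) has coefficients 1,1,1,1,1,1,0,0,0,0,0,0,0,0,0,0,0,0 for degrees 0…17.
Multiplying by (2 - 2t^2 + t^3 - t^4) gives running coefficients 2,2,0,1,0,0,-2,-2,0,-1,0,0,0,0,0,0,0,0 for degrees 0…17.
Multiplying by (1 + t^2)^3 gives running coefficients 2,2,6,7,6,9,0,3,-6,-6,-6,-9,-2,-5,0,-1,0,0 for degrees 0…17.
Finally multiplying by (1 + 3t)^3, the product of all factors after the first has coefficients 2,20,78,169,285,414,432,408,264,21,-141,-387,-407,-428,-342,-190,-144,-27 for degrees 0…17.
[t^17] = 1·(-27) + 1·(-144) + 1·(-190) + 1·(-342) + 1·(-428) + 1·(-407) = -1538.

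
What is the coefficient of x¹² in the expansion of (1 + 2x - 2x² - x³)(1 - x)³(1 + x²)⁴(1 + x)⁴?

(1 + 2x - 2x² - x³) has coefficients 1,2,-2,-1 for degrees 0…3.
(1 - x)³ has coefficients 1,-3,3,-1,0,0,0,0,0,0,0,0,0 for degrees 0…12.
Multiplying by (1 + x²)⁴ gives running coefficients 1,-3,7,-13,18,-22,22,-18,13,-7,3,-1,0 for degrees 0…12.
Finally multiplying by (1 + x)⁴, the product of all factors after the first has coefficients 1,1,1,1,-3,-3,-3,-3,3,3,3,3,-1 for degrees 0…12.
[x¹²] = 1·(-1) + 2·3 − 2·3 − 1·3 = -4.

-4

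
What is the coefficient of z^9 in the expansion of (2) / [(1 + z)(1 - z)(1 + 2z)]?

-1364

The denominator gives the recurrence a_n = −2a_(n−1) + a_(n−2) + 2a_(n−3) for n ≥ 3; the numerator fixes a_0 = 2, a_1 = -4, a_2 = 10.
Iterating: 2, -4, 10, -20, 42, -84, 170, -340, 682, -1364, so a_9 = -1364.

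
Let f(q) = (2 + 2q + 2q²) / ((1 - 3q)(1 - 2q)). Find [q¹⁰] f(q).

504590

The denominator gives the recurrence a_n = 5a_(n−1) − 6a_(n−2) for n ≥ 3; the numerator fixes a_0 = 2, a_1 = 12, a_2 = 50.
Iterating: 2, 12, 50, 178, 590, 1882, 5870, 18058, 55070, 167002, 504590, so a_10 = 504590.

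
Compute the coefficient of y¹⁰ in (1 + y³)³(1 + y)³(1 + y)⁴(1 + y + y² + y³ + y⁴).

610

(1 + y³)³ has coefficients 1,0,0,3,0,0,3,0,0,1 for degrees 0…9.
(1 + y)³ has coefficients 1,3,3,1,0,0,0,0,0,0,0 for degrees 0…10.
Multiplying by (1 + y)⁴ gives running coefficients 1,7,21,35,35,21,7,1,0,0,0 for degrees 0…10.
Finally multiplying by (1 + y + y² + y³ + y⁴), the product of all factors after the first has coefficients 1,8,29,64,99,119,119,99,64,29,8 for degrees 0…10.
[y¹⁰] = 1·8 + 3·99 + 3·99 + 1·8 = 610.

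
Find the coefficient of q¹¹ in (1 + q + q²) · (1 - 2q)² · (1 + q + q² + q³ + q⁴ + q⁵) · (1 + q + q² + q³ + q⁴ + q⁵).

15

(1 + q + q²) has coefficients 1,1,1 for degrees 0…2.
(1 - 2q)² has coefficients 1,-4,4,0,0,0,0,0,0,0,0,0 for degrees 0…11.
Multiplying by (1 + q + q² + q³ + q⁴ + q⁵) gives running coefficients 1,-3,1,1,1,1,0,4,0,0,0,0 for degrees 0…11.
Finally multiplying by (1 + q + q² + q³ + q⁴ + q⁵), the product of all factors after the first has coefficients 1,-2,-1,0,1,2,1,8,7,6,5,4 for degrees 0…11.
[q¹¹] = 1·4 + 1·5 + 1·6 = 15.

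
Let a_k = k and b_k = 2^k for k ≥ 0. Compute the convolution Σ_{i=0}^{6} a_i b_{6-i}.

120

The convolution is the x^6 coefficient of A(x)B(x).
Σ = 0·64 + 1·32 + 2·16 + 3·8 + 4·4 + 5·2 + 6·1 = 120.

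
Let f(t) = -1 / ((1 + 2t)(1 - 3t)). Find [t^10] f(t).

-35839

Partial fractions give a closed form: a_n = (-2/5)·(-2)^n + (-3/5)·3^n.
At n = 10: a_10 = -35839.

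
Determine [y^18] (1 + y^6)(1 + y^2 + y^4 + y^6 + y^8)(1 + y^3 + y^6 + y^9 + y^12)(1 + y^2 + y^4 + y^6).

(1 + y^6) has coefficients 1,0,0,0,0,0,1 for degrees 0…6.
(1 + y^2 + y^4 + y^6 + y^8) has coefficients 1,0,1,0,1,0,1,0,1,0,0,0,0,0,0,0,0,0,0 for degrees 0…18.
Multiplying by (1 + y^3 + y^6 + y^9 + y^12) gives running coefficients 1,0,1,1,1,1,2,1,2,2,1,2,2,1,2,1,1,1,1 for degrees 0…18.
Finally multiplying by (1 + y^2 + y^4 + y^6), the product of all factors after the first has coefficients 1,0,2,1,3,2,5,3,6,5,6,6,7,6,7,6,6,5,6 for degrees 0…18.
[y^18] = 1·6 + 1·7 = 13.

13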